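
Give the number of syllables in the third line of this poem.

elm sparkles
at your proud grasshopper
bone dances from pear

5

The third line: "bone dances from pear": 1+2+1+1 = 5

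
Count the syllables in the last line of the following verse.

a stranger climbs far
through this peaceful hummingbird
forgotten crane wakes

5

The last line: "forgotten crane wakes": 3+1+1 = 5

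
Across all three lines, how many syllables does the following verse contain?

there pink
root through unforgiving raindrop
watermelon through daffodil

18

Line 1: there(1) + pink(1) = 2
Line 2: root(1) + through(1) + unforgiving(4) + raindrop(2) = 8
Line 3: watermelon(4) + through(1) + daffodil(3) = 8
Total: 2 + 8 + 8 = 18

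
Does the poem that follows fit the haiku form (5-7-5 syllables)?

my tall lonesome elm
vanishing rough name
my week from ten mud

No

Line 1: my(1) + tall(1) + lonesome(2) + elm(1) = 5 ✓
Line 2: vanishing(3) + rough(1) + name(1) = 5 (expected 7)
Line 3: my(1) + week(1) + from(1) + ten(1) + mud(1) = 5 ✓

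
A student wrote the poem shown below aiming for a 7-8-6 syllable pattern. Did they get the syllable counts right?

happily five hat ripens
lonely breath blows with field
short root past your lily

No

Line 1: happily (3), five (1), hat (1), ripens (2) → 7 ✓
Line 2: lonely (2), breath (1), blows (1), with (1), field (1) → 6 (expected 8)
Line 3: short (1), root (1), past (1), your (1), lily (2) → 6 ✓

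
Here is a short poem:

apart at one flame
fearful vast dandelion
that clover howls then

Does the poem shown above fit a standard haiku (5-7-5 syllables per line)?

Yes

Line 1: apart(2) + at(1) + one(1) + flame(1) = 5 ✓
Line 2: fearful(2) + vast(1) + dandelion(4) = 7 ✓
Line 3: that(1) + clover(2) + howls(1) + then(1) = 5 ✓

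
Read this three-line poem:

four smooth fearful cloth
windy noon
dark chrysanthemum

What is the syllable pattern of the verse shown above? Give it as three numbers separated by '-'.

5-3-5

Line 1: four (1), smooth (1), fearful (2), cloth (1) → 5
Line 2: windy (2), noon (1) → 3
Line 3: dark (1), chrysanthemum (4) → 5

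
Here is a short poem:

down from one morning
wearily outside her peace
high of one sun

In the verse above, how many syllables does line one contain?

Line one: "down from one morning": 1+1+1+2 = 5

5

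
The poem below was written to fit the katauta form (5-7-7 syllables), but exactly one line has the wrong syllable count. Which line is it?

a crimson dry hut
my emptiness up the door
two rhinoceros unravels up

Line 1: a(1) + crimson(2) + dry(1) + hut(1) = 5 ✓
Line 2: my(1) + emptiness(3) + up(1) + the(1) + door(1) = 7 ✓
Line 3: two(1) + rhinoceros(4) + unravels(3) + up(1) = 9 (expected 7)

Line 3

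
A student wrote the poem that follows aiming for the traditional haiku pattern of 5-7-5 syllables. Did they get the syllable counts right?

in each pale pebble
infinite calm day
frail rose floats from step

No

Line 1: "in each pale pebble": 1+1+1+2 = 5 ✓
Line 2: "infinite calm day": 3+1+1 = 5 (expected 7)
Line 3: "frail rose floats from step": 1+1+1+1+1 = 5 ✓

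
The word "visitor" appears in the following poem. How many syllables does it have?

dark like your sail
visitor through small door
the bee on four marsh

3

"visitor" has 3 syllables.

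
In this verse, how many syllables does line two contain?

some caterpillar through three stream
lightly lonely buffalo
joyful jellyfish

7

Line two: lightly (2), lonely (2), buffalo (3) → 7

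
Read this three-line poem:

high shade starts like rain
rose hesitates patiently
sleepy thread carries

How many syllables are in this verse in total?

17

Line 1: high (1), shade (1), starts (1), like (1), rain (1) → 5
Line 2: rose (1), hesitates (3), patiently (3) → 7
Line 3: sleepy (2), thread (1), carries (2) → 5
Total: 5 + 7 + 5 = 17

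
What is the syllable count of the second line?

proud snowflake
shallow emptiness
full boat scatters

5

The second line: shallow (2), emptiness (3) → 5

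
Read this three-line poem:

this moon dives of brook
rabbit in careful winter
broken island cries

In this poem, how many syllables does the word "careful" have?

"careful" has 2 syllables.

2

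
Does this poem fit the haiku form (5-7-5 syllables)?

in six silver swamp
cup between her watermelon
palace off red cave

Line 1: in (1), six (1), silver (2), swamp (1) → 5 ✓
Line 2: cup (1), between (2), her (1), watermelon (4) → 8 (expected 7)
Line 3: palace (2), off (1), red (1), cave (1) → 5 ✓

No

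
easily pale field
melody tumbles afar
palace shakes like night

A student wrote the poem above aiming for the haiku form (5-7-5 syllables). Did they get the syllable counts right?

Yes

Line 1: easily(3) + pale(1) + field(1) = 5 ✓
Line 2: melody(3) + tumbles(2) + afar(2) = 7 ✓
Line 3: palace(2) + shakes(1) + like(1) + night(1) = 5 ✓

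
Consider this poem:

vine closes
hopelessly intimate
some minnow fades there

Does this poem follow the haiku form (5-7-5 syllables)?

Line 1: "vine closes": 1+2 = 3 (expected 5)
Line 2: "hopelessly intimate": 3+3 = 6 (expected 7)
Line 3: "some minnow fades there": 1+2+1+1 = 5 ✓

No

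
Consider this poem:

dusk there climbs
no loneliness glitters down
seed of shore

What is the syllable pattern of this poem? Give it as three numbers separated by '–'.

Line 1: "dusk there climbs": 1+1+1 = 3
Line 2: "no loneliness glitters down": 1+3+2+1 = 7
Line 3: "seed of shore": 1+1+1 = 3

3–7–3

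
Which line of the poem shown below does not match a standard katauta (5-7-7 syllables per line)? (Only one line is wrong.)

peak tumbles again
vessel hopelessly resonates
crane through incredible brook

Line 1: peak(1) + tumbles(2) + again(2) = 5 ✓
Line 2: vessel(2) + hopelessly(3) + resonates(3) = 8 (expected 7)
Line 3: crane(1) + through(1) + incredible(4) + brook(1) = 7 ✓

The second line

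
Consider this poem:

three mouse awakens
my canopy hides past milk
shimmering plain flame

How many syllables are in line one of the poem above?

Line one: three(1) + mouse(1) + awakens(3) = 5

5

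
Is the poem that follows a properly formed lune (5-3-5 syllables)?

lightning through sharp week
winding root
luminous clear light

Line 1: "lightning through sharp week": 2+1+1+1 = 5 ✓
Line 2: "winding root": 2+1 = 3 ✓
Line 3: "luminous clear light": 3+1+1 = 5 ✓

Yes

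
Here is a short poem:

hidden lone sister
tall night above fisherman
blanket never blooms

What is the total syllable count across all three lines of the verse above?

17

Line 1: hidden(2) + lone(1) + sister(2) = 5
Line 2: tall(1) + night(1) + above(2) + fisherman(3) = 7
Line 3: blanket(2) + never(2) + blooms(1) = 5
Total: 5 + 7 + 5 = 17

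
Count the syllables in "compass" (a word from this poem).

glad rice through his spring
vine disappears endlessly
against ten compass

"compass" has 2 syllables.

2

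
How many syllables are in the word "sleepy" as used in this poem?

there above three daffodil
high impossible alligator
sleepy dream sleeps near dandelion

"sleepy" has 2 syllables.

2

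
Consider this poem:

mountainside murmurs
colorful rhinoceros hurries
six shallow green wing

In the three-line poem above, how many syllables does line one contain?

5

Line one: mountainside (3), murmurs (2) → 5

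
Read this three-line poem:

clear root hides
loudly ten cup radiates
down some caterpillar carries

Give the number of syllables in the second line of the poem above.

The second line: "loudly ten cup radiates": 2+1+1+3 = 7

7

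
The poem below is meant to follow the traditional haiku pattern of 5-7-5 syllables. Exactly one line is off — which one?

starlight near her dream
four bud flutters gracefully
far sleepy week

Line 3

Line 1: starlight(2) + near(1) + her(1) + dream(1) = 5 ✓
Line 2: four(1) + bud(1) + flutters(2) + gracefully(3) = 7 ✓
Line 3: far(1) + sleepy(2) + week(1) = 4 (expected 5)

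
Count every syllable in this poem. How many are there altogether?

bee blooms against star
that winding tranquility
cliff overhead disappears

19

Line 1: bee(1) + blooms(1) + against(2) + star(1) = 5
Line 2: that(1) + winding(2) + tranquility(4) = 7
Line 3: cliff(1) + overhead(3) + disappears(3) = 7
Total: 5 + 7 + 7 = 19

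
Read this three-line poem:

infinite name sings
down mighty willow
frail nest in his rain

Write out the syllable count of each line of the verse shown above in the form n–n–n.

Line 1: infinite (3), name (1), sings (1) → 5
Line 2: down (1), mighty (2), willow (2) → 5
Line 3: frail (1), nest (1), in (1), his (1), rain (1) → 5

5–5–5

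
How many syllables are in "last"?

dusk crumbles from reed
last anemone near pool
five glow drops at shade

"last" has 1 syllable.

1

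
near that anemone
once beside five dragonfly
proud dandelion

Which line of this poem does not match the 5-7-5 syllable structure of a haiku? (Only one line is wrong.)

Line 1: near(1) + that(1) + anemone(4) = 6 (expected 5)
Line 2: once(1) + beside(2) + five(1) + dragonfly(3) = 7 ✓
Line 3: proud(1) + dandelion(4) = 5 ✓

The first line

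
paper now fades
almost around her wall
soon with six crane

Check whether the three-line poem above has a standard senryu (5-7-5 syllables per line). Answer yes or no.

No

Line 1: paper (2), now (1), fades (1) → 4 (expected 5)
Line 2: almost (2), around (2), her (1), wall (1) → 6 (expected 7)
Line 3: soon (1), with (1), six (1), crane (1) → 4 (expected 5)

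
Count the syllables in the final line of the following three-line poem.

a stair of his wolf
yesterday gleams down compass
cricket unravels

5

The final line: cricket (2), unravels (3) → 5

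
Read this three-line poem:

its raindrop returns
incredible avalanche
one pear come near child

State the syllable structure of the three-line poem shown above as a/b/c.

Line 1: its (1), raindrop (2), returns (2) → 5
Line 2: incredible (4), avalanche (3) → 7
Line 3: one (1), pear (1), come (1), near (1), child (1) → 5

5/7/5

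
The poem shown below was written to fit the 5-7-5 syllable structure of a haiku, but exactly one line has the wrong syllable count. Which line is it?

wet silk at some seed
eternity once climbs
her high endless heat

Line 1: wet(1) + silk(1) + at(1) + some(1) + seed(1) = 5 ✓
Line 2: eternity(4) + once(1) + climbs(1) = 6 (expected 7)
Line 3: her(1) + high(1) + endless(2) + heat(1) = 5 ✓

The second line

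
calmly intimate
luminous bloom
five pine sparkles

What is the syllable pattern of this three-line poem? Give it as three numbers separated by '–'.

Line 1: calmly(2) + intimate(3) = 5
Line 2: luminous(3) + bloom(1) = 4
Line 3: five(1) + pine(1) + sparkles(2) = 4

5–4–4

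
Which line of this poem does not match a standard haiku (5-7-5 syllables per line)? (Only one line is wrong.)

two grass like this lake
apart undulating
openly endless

Line 1: "two grass like this lake": 1+1+1+1+1 = 5 ✓
Line 2: "apart undulating": 2+4 = 6 (expected 7)
Line 3: "openly endless": 3+2 = 5 ✓

Line 2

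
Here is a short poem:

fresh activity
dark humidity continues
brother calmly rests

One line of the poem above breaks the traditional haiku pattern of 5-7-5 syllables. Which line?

Line 2

Line 1: "fresh activity": 1+4 = 5 ✓
Line 2: "dark humidity continues": 1+4+3 = 8 (expected 7)
Line 3: "brother calmly rests": 2+2+1 = 5 ✓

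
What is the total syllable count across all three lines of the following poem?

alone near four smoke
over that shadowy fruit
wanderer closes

Line 1: "alone near four smoke": 2+1+1+1 = 5
Line 2: "over that shadowy fruit": 2+1+3+1 = 7
Line 3: "wanderer closes": 3+2 = 5
Total: 5 + 7 + 5 = 17

17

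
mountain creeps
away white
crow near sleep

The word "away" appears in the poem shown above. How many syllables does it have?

"away" has 2 syllables.

2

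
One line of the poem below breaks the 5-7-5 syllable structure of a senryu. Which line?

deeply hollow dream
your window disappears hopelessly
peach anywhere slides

Line 1: "deeply hollow dream": 2+2+1 = 5 ✓
Line 2: "your window disappears hopelessly": 1+2+3+3 = 9 (expected 7)
Line 3: "peach anywhere slides": 1+3+1 = 5 ✓

The second line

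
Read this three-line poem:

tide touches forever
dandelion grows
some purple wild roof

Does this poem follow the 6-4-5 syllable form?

No

Line 1: tide (1), touches (2), forever (3) → 6 ✓
Line 2: dandelion (4), grows (1) → 5 (expected 4)
Line 3: some (1), purple (2), wild (1), roof (1) → 5 ✓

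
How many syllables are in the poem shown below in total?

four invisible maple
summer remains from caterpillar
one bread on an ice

Line 1: four (1), invisible (4), maple (2) → 7
Line 2: summer (2), remains (2), from (1), caterpillar (4) → 9
Line 3: one (1), bread (1), on (1), an (1), ice (1) → 5
Total: 7 + 9 + 5 = 21

21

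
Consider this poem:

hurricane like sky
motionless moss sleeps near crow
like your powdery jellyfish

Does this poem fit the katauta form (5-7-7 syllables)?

No

Line 1: "hurricane like sky": 3+1+1 = 5 ✓
Line 2: "motionless moss sleeps near crow": 3+1+1+1+1 = 7 ✓
Line 3: "like your powdery jellyfish": 1+1+3+3 = 8 (expected 7)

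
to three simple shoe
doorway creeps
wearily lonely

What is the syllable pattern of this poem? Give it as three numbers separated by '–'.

5–3–5

Line 1: to(1) + three(1) + simple(2) + shoe(1) = 5
Line 2: doorway(2) + creeps(1) = 3
Line 3: wearily(3) + lonely(2) = 5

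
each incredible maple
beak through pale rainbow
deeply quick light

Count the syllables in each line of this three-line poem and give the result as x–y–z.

7–5–4

Line 1: each (1), incredible (4), maple (2) → 7
Line 2: beak (1), through (1), pale (1), rainbow (2) → 5
Line 3: deeply (2), quick (1), light (1) → 4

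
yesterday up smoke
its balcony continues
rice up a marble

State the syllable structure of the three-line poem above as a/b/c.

5/7/5

Line 1: yesterday (3), up (1), smoke (1) → 5
Line 2: its (1), balcony (3), continues (3) → 7
Line 3: rice (1), up (1), a (1), marble (2) → 5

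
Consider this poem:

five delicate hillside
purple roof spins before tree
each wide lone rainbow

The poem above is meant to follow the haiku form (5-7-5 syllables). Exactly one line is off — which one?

The first line

Line 1: five (1), delicate (3), hillside (2) → 6 (expected 5)
Line 2: purple (2), roof (1), spins (1), before (2), tree (1) → 7 ✓
Line 3: each (1), wide (1), lone (1), rainbow (2) → 5 ✓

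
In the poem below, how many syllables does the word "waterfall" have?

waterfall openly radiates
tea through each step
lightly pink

3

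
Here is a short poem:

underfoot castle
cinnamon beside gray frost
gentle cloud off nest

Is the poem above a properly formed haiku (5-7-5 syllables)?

Yes

Line 1: underfoot(3) + castle(2) = 5 ✓
Line 2: cinnamon(3) + beside(2) + gray(1) + frost(1) = 7 ✓
Line 3: gentle(2) + cloud(1) + off(1) + nest(1) = 5 ✓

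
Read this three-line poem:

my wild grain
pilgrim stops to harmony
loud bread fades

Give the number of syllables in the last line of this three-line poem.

3

The last line: loud (1), bread (1), fades (1) → 3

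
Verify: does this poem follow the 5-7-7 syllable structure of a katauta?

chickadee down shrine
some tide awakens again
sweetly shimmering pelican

Line 1: chickadee (3), down (1), shrine (1) → 5 ✓
Line 2: some (1), tide (1), awakens (3), again (2) → 7 ✓
Line 3: sweetly (2), shimmering (3), pelican (3) → 8 (expected 7)

No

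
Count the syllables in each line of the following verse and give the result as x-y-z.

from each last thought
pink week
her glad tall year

4-2-4

Line 1: from (1), each (1), last (1), thought (1) → 4
Line 2: pink (1), week (1) → 2
Line 3: her (1), glad (1), tall (1), year (1) → 4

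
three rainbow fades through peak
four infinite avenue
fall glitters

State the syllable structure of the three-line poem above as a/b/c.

Line 1: three (1), rainbow (2), fades (1), through (1), peak (1) → 6
Line 2: four (1), infinite (3), avenue (3) → 7
Line 3: fall (1), glitters (2) → 3

6/7/3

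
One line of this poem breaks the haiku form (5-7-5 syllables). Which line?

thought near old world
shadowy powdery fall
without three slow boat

Line 1

Line 1: thought(1) + near(1) + old(1) + world(1) = 4 (expected 5)
Line 2: shadowy(3) + powdery(3) + fall(1) = 7 ✓
Line 3: without(2) + three(1) + slow(1) + boat(1) = 5 ✓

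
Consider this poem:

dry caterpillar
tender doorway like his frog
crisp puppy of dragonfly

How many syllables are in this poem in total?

Line 1: dry(1) + caterpillar(4) = 5
Line 2: tender(2) + doorway(2) + like(1) + his(1) + frog(1) = 7
Line 3: crisp(1) + puppy(2) + of(1) + dragonfly(3) = 7
Total: 5 + 7 + 7 = 19

19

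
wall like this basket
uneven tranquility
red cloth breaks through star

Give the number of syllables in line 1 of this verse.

Line 1: wall(1) + like(1) + this(1) + basket(2) = 5

5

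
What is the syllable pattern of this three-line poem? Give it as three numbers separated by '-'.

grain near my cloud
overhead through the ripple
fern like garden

4-7-4

Line 1: grain(1) + near(1) + my(1) + cloud(1) = 4
Line 2: overhead(3) + through(1) + the(1) + ripple(2) = 7
Line 3: fern(1) + like(1) + garden(2) = 4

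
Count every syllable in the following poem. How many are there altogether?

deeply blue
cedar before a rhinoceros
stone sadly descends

17

Line 1: "deeply blue": 2+1 = 3
Line 2: "cedar before a rhinoceros": 2+2+1+4 = 9
Line 3: "stone sadly descends": 1+2+2 = 5
Total: 3 + 9 + 5 = 17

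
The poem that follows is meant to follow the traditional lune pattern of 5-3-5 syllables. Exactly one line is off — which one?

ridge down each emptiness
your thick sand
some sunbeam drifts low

Line 1: ridge (1), down (1), each (1), emptiness (3) → 6 (expected 5)
Line 2: your (1), thick (1), sand (1) → 3 ✓
Line 3: some (1), sunbeam (2), drifts (1), low (1) → 5 ✓

The first line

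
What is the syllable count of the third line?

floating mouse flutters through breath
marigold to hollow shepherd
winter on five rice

5

The third line: winter(2) + on(1) + five(1) + rice(1) = 5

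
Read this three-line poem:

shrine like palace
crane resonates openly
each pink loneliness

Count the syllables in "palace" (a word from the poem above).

2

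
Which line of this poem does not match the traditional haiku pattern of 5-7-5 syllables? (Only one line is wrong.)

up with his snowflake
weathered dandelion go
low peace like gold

Line 3

Line 1: up (1), with (1), his (1), snowflake (2) → 5 ✓
Line 2: weathered (2), dandelion (4), go (1) → 7 ✓
Line 3: low (1), peace (1), like (1), gold (1) → 4 (expected 5)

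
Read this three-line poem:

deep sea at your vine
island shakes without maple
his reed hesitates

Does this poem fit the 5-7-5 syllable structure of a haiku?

Yes

Line 1: deep (1), sea (1), at (1), your (1), vine (1) → 5 ✓
Line 2: island (2), shakes (1), without (2), maple (2) → 7 ✓
Line 3: his (1), reed (1), hesitates (3) → 5 ✓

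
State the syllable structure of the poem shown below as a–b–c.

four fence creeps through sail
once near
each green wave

Line 1: four(1) + fence(1) + creeps(1) + through(1) + sail(1) = 5
Line 2: once(1) + near(1) = 2
Line 3: each(1) + green(1) + wave(1) = 3

5–2–3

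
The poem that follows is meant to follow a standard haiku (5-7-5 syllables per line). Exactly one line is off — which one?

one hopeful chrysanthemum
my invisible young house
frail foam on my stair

Line 1

Line 1: one(1) + hopeful(2) + chrysanthemum(4) = 7 (expected 5)
Line 2: my(1) + invisible(4) + young(1) + house(1) = 7 ✓
Line 3: frail(1) + foam(1) + on(1) + my(1) + stair(1) = 5 ✓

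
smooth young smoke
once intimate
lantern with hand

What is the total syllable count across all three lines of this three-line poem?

Line 1: "smooth young smoke": 1+1+1 = 3
Line 2: "once intimate": 1+3 = 4
Line 3: "lantern with hand": 2+1+1 = 4
Total: 3 + 4 + 4 = 11

11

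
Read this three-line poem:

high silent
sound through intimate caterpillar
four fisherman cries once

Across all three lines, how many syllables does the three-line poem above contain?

Line 1: high (1), silent (2) → 3
Line 2: sound (1), through (1), intimate (3), caterpillar (4) → 9
Line 3: four (1), fisherman (3), cries (1), once (1) → 6
Total: 3 + 9 + 6 = 18

18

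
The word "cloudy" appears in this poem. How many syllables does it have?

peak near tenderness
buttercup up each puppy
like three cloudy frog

2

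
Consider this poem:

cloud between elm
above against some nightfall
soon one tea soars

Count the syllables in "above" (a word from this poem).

2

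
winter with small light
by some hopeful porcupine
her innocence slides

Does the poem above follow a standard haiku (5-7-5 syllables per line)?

Line 1: "winter with small light": 2+1+1+1 = 5 ✓
Line 2: "by some hopeful porcupine": 1+1+2+3 = 7 ✓
Line 3: "her innocence slides": 1+3+1 = 5 ✓

Yes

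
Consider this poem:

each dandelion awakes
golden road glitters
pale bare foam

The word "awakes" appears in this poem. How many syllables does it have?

2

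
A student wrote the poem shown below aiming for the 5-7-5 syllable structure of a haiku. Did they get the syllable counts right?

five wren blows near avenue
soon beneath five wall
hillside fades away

No

Line 1: "five wren blows near avenue": 1+1+1+1+3 = 7 (expected 5)
Line 2: "soon beneath five wall": 1+2+1+1 = 5 (expected 7)
Line 3: "hillside fades away": 2+1+2 = 5 ✓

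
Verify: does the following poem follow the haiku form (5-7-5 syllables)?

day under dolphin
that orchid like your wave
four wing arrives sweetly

No

Line 1: day(1) + under(2) + dolphin(2) = 5 ✓
Line 2: that(1) + orchid(2) + like(1) + your(1) + wave(1) = 6 (expected 7)
Line 3: four(1) + wing(1) + arrives(2) + sweetly(2) = 6 (expected 5)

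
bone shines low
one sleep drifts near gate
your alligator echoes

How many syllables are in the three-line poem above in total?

Line 1: bone(1) + shines(1) + low(1) = 3
Line 2: one(1) + sleep(1) + drifts(1) + near(1) + gate(1) = 5
Line 3: your(1) + alligator(4) + echoes(2) = 7
Total: 3 + 5 + 7 = 15

15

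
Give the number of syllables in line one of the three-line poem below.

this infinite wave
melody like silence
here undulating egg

Line one: "this infinite wave": 1+3+1 = 5

5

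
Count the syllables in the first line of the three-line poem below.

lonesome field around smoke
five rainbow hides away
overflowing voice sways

The first line: lonesome(2) + field(1) + around(2) + smoke(1) = 6

6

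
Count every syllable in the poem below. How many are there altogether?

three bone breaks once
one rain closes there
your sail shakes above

Line 1: three(1) + bone(1) + breaks(1) + once(1) = 4
Line 2: one(1) + rain(1) + closes(2) + there(1) = 5
Line 3: your(1) + sail(1) + shakes(1) + above(2) = 5
Total: 4 + 5 + 5 = 14

14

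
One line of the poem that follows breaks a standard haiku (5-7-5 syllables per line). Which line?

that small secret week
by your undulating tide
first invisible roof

Line 1: "that small secret week": 1+1+2+1 = 5 ✓
Line 2: "by your undulating tide": 1+1+4+1 = 7 ✓
Line 3: "first invisible roof": 1+4+1 = 6 (expected 5)

The third line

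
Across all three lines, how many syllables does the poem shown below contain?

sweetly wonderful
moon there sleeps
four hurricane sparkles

14

Line 1: "sweetly wonderful": 2+3 = 5
Line 2: "moon there sleeps": 1+1+1 = 3
Line 3: "four hurricane sparkles": 1+3+2 = 6
Total: 5 + 3 + 6 = 14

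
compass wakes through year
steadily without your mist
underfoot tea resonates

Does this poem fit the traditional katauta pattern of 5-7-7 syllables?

Yes

Line 1: compass(2) + wakes(1) + through(1) + year(1) = 5 ✓
Line 2: steadily(3) + without(2) + your(1) + mist(1) = 7 ✓
Line 3: underfoot(3) + tea(1) + resonates(3) = 7 ✓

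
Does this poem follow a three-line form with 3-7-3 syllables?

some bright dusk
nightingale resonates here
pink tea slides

Line 1: "some bright dusk": 1+1+1 = 3 ✓
Line 2: "nightingale resonates here": 3+3+1 = 7 ✓
Line 3: "pink tea slides": 1+1+1 = 3 ✓

Yes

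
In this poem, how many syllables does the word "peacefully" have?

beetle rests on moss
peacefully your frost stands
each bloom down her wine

3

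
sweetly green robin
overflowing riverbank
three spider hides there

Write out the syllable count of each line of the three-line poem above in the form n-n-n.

5-7-5

Line 1: sweetly (2), green (1), robin (2) → 5
Line 2: overflowing (4), riverbank (3) → 7
Line 3: three (1), spider (2), hides (1), there (1) → 5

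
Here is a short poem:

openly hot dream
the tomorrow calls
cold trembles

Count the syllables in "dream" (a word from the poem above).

"dream" has 1 syllable.

1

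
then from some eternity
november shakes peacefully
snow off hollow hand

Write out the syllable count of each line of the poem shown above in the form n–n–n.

7–7–5

Line 1: "then from some eternity": 1+1+1+4 = 7
Line 2: "november shakes peacefully": 3+1+3 = 7
Line 3: "snow off hollow hand": 1+1+2+1 = 5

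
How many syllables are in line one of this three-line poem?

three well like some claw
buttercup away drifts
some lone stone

Line one: three (1), well (1), like (1), some (1), claw (1) → 5

5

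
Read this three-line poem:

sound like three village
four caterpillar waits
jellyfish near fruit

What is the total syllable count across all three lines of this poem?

16

Line 1: "sound like three village": 1+1+1+2 = 5
Line 2: "four caterpillar waits": 1+4+1 = 6
Line 3: "jellyfish near fruit": 3+1+1 = 5
Total: 5 + 6 + 5 = 16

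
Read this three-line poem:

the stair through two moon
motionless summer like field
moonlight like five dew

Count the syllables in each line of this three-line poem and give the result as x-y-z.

Line 1: the (1), stair (1), through (1), two (1), moon (1) → 5
Line 2: motionless (3), summer (2), like (1), field (1) → 7
Line 3: moonlight (2), like (1), five (1), dew (1) → 5

5-7-5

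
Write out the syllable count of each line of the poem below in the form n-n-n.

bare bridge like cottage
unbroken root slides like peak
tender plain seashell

Line 1: bare (1), bridge (1), like (1), cottage (2) → 5
Line 2: unbroken (3), root (1), slides (1), like (1), peak (1) → 7
Line 3: tender (2), plain (1), seashell (2) → 5

5-7-5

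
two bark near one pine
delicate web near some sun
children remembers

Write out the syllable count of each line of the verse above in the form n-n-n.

Line 1: two(1) + bark(1) + near(1) + one(1) + pine(1) = 5
Line 2: delicate(3) + web(1) + near(1) + some(1) + sun(1) = 7
Line 3: children(2) + remembers(3) = 5

5-7-5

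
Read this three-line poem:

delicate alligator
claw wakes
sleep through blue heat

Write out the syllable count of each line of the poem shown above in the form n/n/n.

Line 1: delicate (3), alligator (4) → 7
Line 2: claw (1), wakes (1) → 2
Line 3: sleep (1), through (1), blue (1), heat (1) → 4

7/2/4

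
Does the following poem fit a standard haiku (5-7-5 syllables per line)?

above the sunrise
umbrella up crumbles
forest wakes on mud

Line 1: above (2), the (1), sunrise (2) → 5 ✓
Line 2: umbrella (3), up (1), crumbles (2) → 6 (expected 7)
Line 3: forest (2), wakes (1), on (1), mud (1) → 5 ✓

No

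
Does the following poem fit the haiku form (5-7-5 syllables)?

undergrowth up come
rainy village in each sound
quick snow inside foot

Line 1: "undergrowth up come": 3+1+1 = 5 ✓
Line 2: "rainy village in each sound": 2+2+1+1+1 = 7 ✓
Line 3: "quick snow inside foot": 1+1+2+1 = 5 ✓

Yes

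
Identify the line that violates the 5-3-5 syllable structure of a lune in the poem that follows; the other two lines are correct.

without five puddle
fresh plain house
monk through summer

Line 3

Line 1: without(2) + five(1) + puddle(2) = 5 ✓
Line 2: fresh(1) + plain(1) + house(1) = 3 ✓
Line 3: monk(1) + through(1) + summer(2) = 4 (expected 5)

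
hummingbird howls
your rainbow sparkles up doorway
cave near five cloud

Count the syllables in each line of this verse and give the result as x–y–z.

4–8–4

Line 1: hummingbird(3) + howls(1) = 4
Line 2: your(1) + rainbow(2) + sparkles(2) + up(1) + doorway(2) = 8
Line 3: cave(1) + near(1) + five(1) + cloud(1) = 4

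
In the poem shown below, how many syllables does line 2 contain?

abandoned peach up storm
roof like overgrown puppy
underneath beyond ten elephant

7

Line 2: roof(1) + like(1) + overgrown(3) + puppy(2) = 7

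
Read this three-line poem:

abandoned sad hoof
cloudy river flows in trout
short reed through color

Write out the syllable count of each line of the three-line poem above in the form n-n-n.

Line 1: "abandoned sad hoof": 3+1+1 = 5
Line 2: "cloudy river flows in trout": 2+2+1+1+1 = 7
Line 3: "short reed through color": 1+1+1+2 = 5

5-7-5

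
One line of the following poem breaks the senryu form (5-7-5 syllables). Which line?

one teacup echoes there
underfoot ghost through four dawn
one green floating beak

Line 1

Line 1: one (1), teacup (2), echoes (2), there (1) → 6 (expected 5)
Line 2: underfoot (3), ghost (1), through (1), four (1), dawn (1) → 7 ✓
Line 3: one (1), green (1), floating (2), beak (1) → 5 ✓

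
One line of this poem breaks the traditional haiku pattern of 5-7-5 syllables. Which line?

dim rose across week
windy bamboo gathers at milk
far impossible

Line 1: "dim rose across week": 1+1+2+1 = 5 ✓
Line 2: "windy bamboo gathers at milk": 2+2+2+1+1 = 8 (expected 7)
Line 3: "far impossible": 1+4 = 5 ✓

Line 2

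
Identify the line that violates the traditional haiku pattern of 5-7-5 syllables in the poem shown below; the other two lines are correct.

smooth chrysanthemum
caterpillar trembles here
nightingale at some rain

Line 3

Line 1: smooth(1) + chrysanthemum(4) = 5 ✓
Line 2: caterpillar(4) + trembles(2) + here(1) = 7 ✓
Line 3: nightingale(3) + at(1) + some(1) + rain(1) = 6 (expected 5)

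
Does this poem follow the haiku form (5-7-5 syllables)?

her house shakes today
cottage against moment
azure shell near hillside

No

Line 1: her(1) + house(1) + shakes(1) + today(2) = 5 ✓
Line 2: cottage(2) + against(2) + moment(2) = 6 (expected 7)
Line 3: azure(2) + shell(1) + near(1) + hillside(2) = 6 (expected 5)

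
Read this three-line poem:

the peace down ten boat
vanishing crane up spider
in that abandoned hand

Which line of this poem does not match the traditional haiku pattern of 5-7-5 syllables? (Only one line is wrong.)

The third line

Line 1: "the peace down ten boat": 1+1+1+1+1 = 5 ✓
Line 2: "vanishing crane up spider": 3+1+1+2 = 7 ✓
Line 3: "in that abandoned hand": 1+1+3+1 = 6 (expected 5)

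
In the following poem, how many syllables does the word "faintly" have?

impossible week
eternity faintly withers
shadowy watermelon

2

"faintly" has 2 syllables.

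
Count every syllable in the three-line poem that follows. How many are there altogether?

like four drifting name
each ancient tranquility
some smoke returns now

17

Line 1: "like four drifting name": 1+1+2+1 = 5
Line 2: "each ancient tranquility": 1+2+4 = 7
Line 3: "some smoke returns now": 1+1+2+1 = 5
Total: 5 + 7 + 5 = 17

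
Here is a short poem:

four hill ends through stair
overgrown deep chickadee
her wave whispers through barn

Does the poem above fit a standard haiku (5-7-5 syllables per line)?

Line 1: four (1), hill (1), ends (1), through (1), stair (1) → 5 ✓
Line 2: overgrown (3), deep (1), chickadee (3) → 7 ✓
Line 3: her (1), wave (1), whispers (2), through (1), barn (1) → 6 (expected 5)

No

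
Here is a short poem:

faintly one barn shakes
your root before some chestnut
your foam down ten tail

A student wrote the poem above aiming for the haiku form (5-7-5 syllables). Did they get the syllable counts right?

Yes

Line 1: "faintly one barn shakes": 2+1+1+1 = 5 ✓
Line 2: "your root before some chestnut": 1+1+2+1+2 = 7 ✓
Line 3: "your foam down ten tail": 1+1+1+1+1 = 5 ✓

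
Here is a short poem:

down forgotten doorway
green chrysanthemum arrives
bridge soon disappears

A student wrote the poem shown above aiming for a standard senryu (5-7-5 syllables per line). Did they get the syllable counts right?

No

Line 1: down(1) + forgotten(3) + doorway(2) = 6 (expected 5)
Line 2: green(1) + chrysanthemum(4) + arrives(2) = 7 ✓
Line 3: bridge(1) + soon(1) + disappears(3) = 5 ✓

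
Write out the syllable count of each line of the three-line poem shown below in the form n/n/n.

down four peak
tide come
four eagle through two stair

Line 1: down(1) + four(1) + peak(1) = 3
Line 2: tide(1) + come(1) = 2
Line 3: four(1) + eagle(2) + through(1) + two(1) + stair(1) = 6

3/2/6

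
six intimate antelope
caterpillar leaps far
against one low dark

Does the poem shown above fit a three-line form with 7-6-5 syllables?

Line 1: six (1), intimate (3), antelope (3) → 7 ✓
Line 2: caterpillar (4), leaps (1), far (1) → 6 ✓
Line 3: against (2), one (1), low (1), dark (1) → 5 ✓

Yes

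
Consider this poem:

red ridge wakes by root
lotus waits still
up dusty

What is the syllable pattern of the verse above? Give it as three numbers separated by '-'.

Line 1: "red ridge wakes by root": 1+1+1+1+1 = 5
Line 2: "lotus waits still": 2+1+1 = 4
Line 3: "up dusty": 1+2 = 3

5-4-3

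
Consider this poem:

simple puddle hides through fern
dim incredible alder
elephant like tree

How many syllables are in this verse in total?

19

Line 1: simple(2) + puddle(2) + hides(1) + through(1) + fern(1) = 7
Line 2: dim(1) + incredible(4) + alder(2) = 7
Line 3: elephant(3) + like(1) + tree(1) = 5
Total: 7 + 7 + 5 = 19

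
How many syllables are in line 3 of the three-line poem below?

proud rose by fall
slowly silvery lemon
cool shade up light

4

Line 3: cool (1), shade (1), up (1), light (1) → 4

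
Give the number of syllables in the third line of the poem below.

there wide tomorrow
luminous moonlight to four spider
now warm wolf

The third line: now (1), warm (1), wolf (1) → 3

3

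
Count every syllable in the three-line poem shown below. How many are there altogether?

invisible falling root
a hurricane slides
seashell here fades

16

Line 1: invisible(4) + falling(2) + root(1) = 7
Line 2: a(1) + hurricane(3) + slides(1) = 5
Line 3: seashell(2) + here(1) + fades(1) = 4
Total: 7 + 5 + 4 = 16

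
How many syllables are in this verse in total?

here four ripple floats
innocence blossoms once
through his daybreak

15

Line 1: here (1), four (1), ripple (2), floats (1) → 5
Line 2: innocence (3), blossoms (2), once (1) → 6
Line 3: through (1), his (1), daybreak (2) → 4
Total: 5 + 6 + 4 = 15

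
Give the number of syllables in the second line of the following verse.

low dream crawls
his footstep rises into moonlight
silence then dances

9

The second line: his(1) + footstep(2) + rises(2) + into(2) + moonlight(2) = 9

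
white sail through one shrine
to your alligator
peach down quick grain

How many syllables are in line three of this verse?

4

Line three: peach(1) + down(1) + quick(1) + grain(1) = 4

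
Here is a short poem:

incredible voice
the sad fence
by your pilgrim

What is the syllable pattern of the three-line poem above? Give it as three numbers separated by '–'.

5–3–4

Line 1: "incredible voice": 4+1 = 5
Line 2: "the sad fence": 1+1+1 = 3
Line 3: "by your pilgrim": 1+1+2 = 4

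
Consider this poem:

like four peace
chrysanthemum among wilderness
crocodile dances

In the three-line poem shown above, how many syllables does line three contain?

5

Line three: crocodile(3) + dances(2) = 5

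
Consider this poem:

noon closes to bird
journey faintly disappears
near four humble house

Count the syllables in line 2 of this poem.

Line 2: journey (2), faintly (2), disappears (3) → 7

7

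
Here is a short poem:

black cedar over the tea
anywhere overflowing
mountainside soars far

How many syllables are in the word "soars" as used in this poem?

"soars" has 1 syllable.

1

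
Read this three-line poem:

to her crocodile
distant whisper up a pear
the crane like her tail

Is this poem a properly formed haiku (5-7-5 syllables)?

Line 1: to(1) + her(1) + crocodile(3) = 5 ✓
Line 2: distant(2) + whisper(2) + up(1) + a(1) + pear(1) = 7 ✓
Line 3: the(1) + crane(1) + like(1) + her(1) + tail(1) = 5 ✓

Yes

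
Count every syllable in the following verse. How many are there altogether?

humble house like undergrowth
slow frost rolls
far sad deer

13

Line 1: "humble house like undergrowth": 2+1+1+3 = 7
Line 2: "slow frost rolls": 1+1+1 = 3
Line 3: "far sad deer": 1+1+1 = 3
Total: 7 + 3 + 3 = 13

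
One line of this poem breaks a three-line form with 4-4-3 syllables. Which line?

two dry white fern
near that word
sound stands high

Line 1: two (1), dry (1), white (1), fern (1) → 4 ✓
Line 2: near (1), that (1), word (1) → 3 (expected 4)
Line 3: sound (1), stands (1), high (1) → 3 ✓

The second line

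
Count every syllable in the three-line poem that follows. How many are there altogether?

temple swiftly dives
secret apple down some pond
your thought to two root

17

Line 1: temple(2) + swiftly(2) + dives(1) = 5
Line 2: secret(2) + apple(2) + down(1) + some(1) + pond(1) = 7
Line 3: your(1) + thought(1) + to(1) + two(1) + root(1) = 5
Total: 5 + 7 + 5 = 17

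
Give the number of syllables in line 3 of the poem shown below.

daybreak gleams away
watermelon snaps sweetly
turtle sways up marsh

Line 3: turtle (2), sways (1), up (1), marsh (1) → 5

5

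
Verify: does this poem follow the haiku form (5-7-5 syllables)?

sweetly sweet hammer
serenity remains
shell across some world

Line 1: sweetly (2), sweet (1), hammer (2) → 5 ✓
Line 2: serenity (4), remains (2) → 6 (expected 7)
Line 3: shell (1), across (2), some (1), world (1) → 5 ✓

No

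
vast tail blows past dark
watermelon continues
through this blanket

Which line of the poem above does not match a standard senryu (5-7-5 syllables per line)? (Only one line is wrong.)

Line 1: "vast tail blows past dark": 1+1+1+1+1 = 5 ✓
Line 2: "watermelon continues": 4+3 = 7 ✓
Line 3: "through this blanket": 1+1+2 = 4 (expected 5)

Line 3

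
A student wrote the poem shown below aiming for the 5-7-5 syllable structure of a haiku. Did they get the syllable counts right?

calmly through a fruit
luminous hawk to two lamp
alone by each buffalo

Line 1: "calmly through a fruit": 2+1+1+1 = 5 ✓
Line 2: "luminous hawk to two lamp": 3+1+1+1+1 = 7 ✓
Line 3: "alone by each buffalo": 2+1+1+3 = 7 (expected 5)

No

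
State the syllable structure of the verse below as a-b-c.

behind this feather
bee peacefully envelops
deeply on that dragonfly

Line 1: "behind this feather": 2+1+2 = 5
Line 2: "bee peacefully envelops": 1+3+3 = 7
Line 3: "deeply on that dragonfly": 2+1+1+3 = 7

5-7-7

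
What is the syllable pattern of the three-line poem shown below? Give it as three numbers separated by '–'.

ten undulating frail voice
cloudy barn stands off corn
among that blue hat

Line 1: ten (1), undulating (4), frail (1), voice (1) → 7
Line 2: cloudy (2), barn (1), stands (1), off (1), corn (1) → 6
Line 3: among (2), that (1), blue (1), hat (1) → 5

7–6–5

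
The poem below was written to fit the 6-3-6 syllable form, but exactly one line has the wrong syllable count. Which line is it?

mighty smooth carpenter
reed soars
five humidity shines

Line 2

Line 1: mighty(2) + smooth(1) + carpenter(3) = 6 ✓
Line 2: reed(1) + soars(1) = 2 (expected 3)
Line 3: five(1) + humidity(4) + shines(1) = 6 ✓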